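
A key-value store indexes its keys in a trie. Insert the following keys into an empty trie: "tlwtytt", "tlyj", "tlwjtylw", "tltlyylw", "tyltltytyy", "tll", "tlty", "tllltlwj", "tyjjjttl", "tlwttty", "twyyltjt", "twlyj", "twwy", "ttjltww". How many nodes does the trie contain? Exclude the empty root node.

63

Insert word by word; a character creates a node only if that edge doesn't already exist:
  "tlwtytt" → 7 new (t, l, w, t, y, t, t)
  "tlyj" → prefix "tl" already present; 2 new (y, j)
  "tlwjtylw" → prefix "tlw" already present; 5 new (j, t, y, l, w)
  "tltlyylw" → prefix "tl" already present; 6 new (t, l, y, y, l, w)
  "tyltltytyy" → prefix "t" already present; 9 new (y, l, t, l, t, y, t, y, y)
  "tll" → prefix "tl" already present; 1 new (l)
  "tlty" → prefix "tlt" already present; 1 new (y)
  "tllltlwj" → prefix "tll" already present; 5 new (l, t, l, w, j)
  "tyjjjttl" → prefix "ty" already present; 6 new (j, j, j, t, t, l)
  "tlwttty" → prefix "tlwt" already present; 3 new (t, t, y)
  "twyyltjt" → prefix "t" already present; 7 new (w, y, y, l, t, j, t)
  "twlyj" → prefix "tw" already present; 3 new (l, y, j)
  "twwy" → prefix "tw" already present; 2 new (w, y)
  "ttjltww" → prefix "t" already present; 6 new (t, j, l, t, w, w)
Total nodes = 7 + 2 + 5 + 6 + 9 + 1 + 1 + 5 + 6 + 3 + 7 + 3 + 2 + 6 = 63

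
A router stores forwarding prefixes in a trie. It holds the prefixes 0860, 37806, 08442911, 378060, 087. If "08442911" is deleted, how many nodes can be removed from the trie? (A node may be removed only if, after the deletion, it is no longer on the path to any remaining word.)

6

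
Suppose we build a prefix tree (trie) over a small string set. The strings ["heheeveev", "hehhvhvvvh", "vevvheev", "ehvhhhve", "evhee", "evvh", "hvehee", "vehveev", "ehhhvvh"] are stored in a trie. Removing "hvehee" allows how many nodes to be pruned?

A node on "hvehee"'s path can go only if nothing else ends at it or branches off below it.
The suffix "vehee" (5 nodes) is used only by "hvehee"; the node for "h" still has the child "e", so pruning stops there.
Nodes removed: 5

5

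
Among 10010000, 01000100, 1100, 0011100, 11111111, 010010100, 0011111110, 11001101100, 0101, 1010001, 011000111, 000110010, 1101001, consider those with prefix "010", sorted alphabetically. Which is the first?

Filter for "010…" and sort: "01000100", "010010100", "0101"
Position 1: 01000100

01000100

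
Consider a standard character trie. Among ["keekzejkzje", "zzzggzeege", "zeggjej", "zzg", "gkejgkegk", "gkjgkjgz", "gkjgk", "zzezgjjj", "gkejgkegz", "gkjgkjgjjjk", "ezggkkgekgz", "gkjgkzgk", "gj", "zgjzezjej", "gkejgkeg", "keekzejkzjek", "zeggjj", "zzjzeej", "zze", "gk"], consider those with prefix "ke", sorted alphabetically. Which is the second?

Words with prefix "ke", in lexicographic order: "keekzejkzje", "keekzejkzjek"
Position 2: keekzejkzjek

keekzejkzjek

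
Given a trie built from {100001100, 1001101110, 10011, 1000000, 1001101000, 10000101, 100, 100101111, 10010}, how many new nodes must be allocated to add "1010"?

2

Walking "1010" from the root, the first 2 characters ("10") follow existing edges; "1" is the first miss.
New nodes needed: |"1010"| − 2 = 4 − 2 = 2.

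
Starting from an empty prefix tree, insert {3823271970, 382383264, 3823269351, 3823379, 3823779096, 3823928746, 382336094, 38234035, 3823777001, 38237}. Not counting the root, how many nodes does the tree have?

47

Insert word by word; a character creates a node only if that edge doesn't already exist:
  "3823271970" → 10 new (3, 8, 2, 3, 2, 7, 1, 9, 7, 0)
  "382383264" → prefix "3823" already present; 5 new (8, 3, 2, 6, 4)
  "3823269351" → prefix "38232" already present; 5 new (6, 9, 3, 5, 1)
  "3823379" → prefix "3823" already present; 3 new (3, 7, 9)
  "3823779096" → prefix "3823" already present; 6 new (7, 7, 9, 0, 9, 6)
  "3823928746" → prefix "3823" already present; 6 new (9, 2, 8, 7, 4, 6)
  "382336094" → prefix "38233" already present; 4 new (6, 0, 9, 4)
  "38234035" → prefix "3823" already present; 4 new (4, 0, 3, 5)
  "3823777001" → prefix "382377" already present; 4 new (7, 0, 0, 1)
  "38237" → prefix "38237" already present; 0 new (none)
Total nodes = 10 + 5 + 5 + 3 + 6 + 6 + 4 + 4 + 4 + 0 = 47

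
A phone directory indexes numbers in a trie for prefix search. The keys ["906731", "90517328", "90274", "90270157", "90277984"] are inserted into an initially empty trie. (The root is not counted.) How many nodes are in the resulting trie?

Count nodes per top-level branch (shared prefixes stored once):
  '9'-branch (90270157, 90274, 90277984, 90517328, 906731): 23 nodes
Sum: 23

23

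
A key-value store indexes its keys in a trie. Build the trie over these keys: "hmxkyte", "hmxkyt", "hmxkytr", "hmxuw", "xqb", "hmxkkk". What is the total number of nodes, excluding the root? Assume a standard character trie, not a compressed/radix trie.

Trace insertions, counting only characters that open a new branch:
  "hmxkyte" → 7 new (h, m, x, k, y, t, e)
  "hmxkyt" → prefix "hmxkyt" already present; 0 new (none)
  "hmxkytr" → prefix "hmxkyt" already present; 1 new (r)
  "hmxuw" → prefix "hmx" already present; 2 new (u, w)
  "xqb" → 3 new (x, q, b)
  "hmxkkk" → prefix "hmxk" already present; 2 new (k, k)
Total nodes = 7 + 0 + 1 + 2 + 3 + 2 = 15

15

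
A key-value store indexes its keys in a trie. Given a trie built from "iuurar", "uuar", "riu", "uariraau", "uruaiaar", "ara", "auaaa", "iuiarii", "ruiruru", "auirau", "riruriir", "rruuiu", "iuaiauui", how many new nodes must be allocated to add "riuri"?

The longest prefix of "riuri" already in the trie is "riu" (length 3).
New nodes needed: |"riuri"| − 3 = 5 − 3 = 2.

2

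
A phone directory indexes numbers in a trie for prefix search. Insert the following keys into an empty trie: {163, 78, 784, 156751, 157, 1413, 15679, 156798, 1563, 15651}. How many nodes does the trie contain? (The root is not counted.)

20

Trie structure (* marks end of a word):
(root)
├─ 1
│  ├─ 4
│  │  └─ 1
│  │     └─ 3 *
│  ├─ 5
│  │  ├─ 6
│  │  │  ├─ 3 *
│  │  │  ├─ 5
│  │  │  │  └─ 1 *
│  │  │  └─ 7
│  │  │     ├─ 5
│  │  │     │  └─ 1 *
│  │  │     └─ 9 *
│  │  │        └─ 8 *
│  │  └─ 7 *
│  └─ 6
│     └─ 3 *
└─ 7
   └─ 8 *
      └─ 4 *
Counting every labelled node above: 20.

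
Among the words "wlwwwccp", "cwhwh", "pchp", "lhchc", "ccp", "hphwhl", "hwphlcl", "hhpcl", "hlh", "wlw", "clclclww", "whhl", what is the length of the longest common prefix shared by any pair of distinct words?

Look for the deepest trie node that still has at least two words in its subtree.
"wlw" and "wlwwwccp" agree on "wlw" (3 characters) before diverging; nothing deeper is shared.
Longest shared-prefix length: 3

3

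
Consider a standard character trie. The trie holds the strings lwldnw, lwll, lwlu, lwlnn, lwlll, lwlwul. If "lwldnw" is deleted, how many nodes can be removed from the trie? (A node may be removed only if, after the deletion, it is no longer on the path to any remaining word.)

A node on "lwldnw"'s path can go only if nothing else ends at it or branches off below it.
The suffix "dnw" (3 nodes) is used only by "lwldnw"; the node for "lwl" still has the child "l", so pruning stops there.
Nodes removed: 3

3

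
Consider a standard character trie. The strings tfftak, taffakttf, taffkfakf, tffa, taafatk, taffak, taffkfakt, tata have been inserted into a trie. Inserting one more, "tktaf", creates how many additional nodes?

Walking "tktaf" from the root, the first 1 characters ("t") follow existing edges; "k" is the first miss.
New nodes needed: |"tktaf"| − 1 = 5 − 1 = 4.

4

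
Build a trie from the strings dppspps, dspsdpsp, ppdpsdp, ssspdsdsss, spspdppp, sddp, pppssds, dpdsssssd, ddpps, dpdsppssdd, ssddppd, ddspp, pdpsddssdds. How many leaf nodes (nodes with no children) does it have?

13

A leaf is a node with no children — equivalently, the end of a word that is not a proper prefix of any other stored word.
Those words: "ddpps", "ddspp", "dpdsppssdd", "dpdsssssd", "dppspps", "dspsdpsp", "pdpsddssdds", "ppdpsdp", "pppssds", "sddp", "spspdppp", "ssddppd", "ssspdsdsss"
Leaf count: 13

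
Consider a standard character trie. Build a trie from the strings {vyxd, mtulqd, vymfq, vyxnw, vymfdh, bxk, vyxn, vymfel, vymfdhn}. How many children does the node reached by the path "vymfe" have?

1

Follow the path "vymfe" to its node, then look at its outgoing edges.
Distinct next characters after "vymfe": l.
That node has 1 child edge.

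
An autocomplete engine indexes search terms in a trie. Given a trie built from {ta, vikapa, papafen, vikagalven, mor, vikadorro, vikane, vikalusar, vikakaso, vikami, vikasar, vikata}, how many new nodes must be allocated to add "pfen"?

3

"p" is already a path in the trie; the remaining "fen" must be added.
So 4 − 1 = 3 new nodes.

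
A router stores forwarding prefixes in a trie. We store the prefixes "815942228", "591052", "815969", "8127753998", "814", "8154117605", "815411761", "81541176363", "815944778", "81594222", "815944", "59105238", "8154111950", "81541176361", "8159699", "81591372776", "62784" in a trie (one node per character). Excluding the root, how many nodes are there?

61

For each word, the new-node count is its length minus the longest prefix already in the trie:
  "815942228" → 9 new (8, 1, 5, 9, 4, 2, 2, 2, 8)
  "591052" → 6 new (5, 9, 1, 0, 5, 2)
  "815969" → prefix "8159" already present; 2 new (6, 9)
  "8127753998" → prefix "81" already present; 8 new (2, 7, 7, 5, 3, 9, 9, 8)
  "814" → prefix "81" already present; 1 new (4)
  "8154117605" → prefix "815" already present; 7 new (4, 1, 1, 7, 6, 0, 5)
  "815411761" → prefix "81541176" already present; 1 new (1)
  "81541176363" → prefix "81541176" already present; 3 new (3, 6, 3)
  "815944778" → prefix "81594" already present; 4 new (4, 7, 7, 8)
  "81594222" → prefix "81594222" already present; 0 new (none)
  "815944" → prefix "815944" already present; 0 new (none)
  "59105238" → prefix "591052" already present; 2 new (3, 8)
  "8154111950" → prefix "815411" already present; 4 new (1, 9, 5, 0)
  "81541176361" → prefix "8154117636" already present; 1 new (1)
  "8159699" → prefix "815969" already present; 1 new (9)
  "81591372776" → prefix "8159" already present; 7 new (1, 3, 7, 2, 7, 7, 6)
  "62784" → 5 new (6, 2, 7, 8, 4)
Total nodes = 9 + 6 + 2 + 8 + 1 + 7 + 1 + 3 + 4 + 0 + 0 + 2 + 4 + 1 + 1 + 7 + 5 = 61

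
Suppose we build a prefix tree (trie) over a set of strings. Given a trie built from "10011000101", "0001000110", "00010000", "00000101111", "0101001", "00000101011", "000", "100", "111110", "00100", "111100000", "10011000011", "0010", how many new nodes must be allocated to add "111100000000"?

3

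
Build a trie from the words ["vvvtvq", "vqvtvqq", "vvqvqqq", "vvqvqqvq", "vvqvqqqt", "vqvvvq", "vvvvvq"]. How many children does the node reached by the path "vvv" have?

2

Follow the path "vvv" to its node, then look at its outgoing edges.
Characters that immediately follow "vvv" among the stored strings: {t, v}.
That node has 2 child edges.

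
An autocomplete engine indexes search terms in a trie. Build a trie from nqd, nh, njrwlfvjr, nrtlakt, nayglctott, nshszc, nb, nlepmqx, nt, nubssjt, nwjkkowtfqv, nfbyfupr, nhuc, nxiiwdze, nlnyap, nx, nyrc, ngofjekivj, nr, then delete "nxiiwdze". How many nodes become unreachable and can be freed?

A node on "nxiiwdze"'s path can go only if nothing else ends at it or branches off below it.
The suffix "iiwdze" (6 nodes) is used only by "nxiiwdze"; "nx" is itself a stored word, so pruning stops there.
Nodes removed: 6

6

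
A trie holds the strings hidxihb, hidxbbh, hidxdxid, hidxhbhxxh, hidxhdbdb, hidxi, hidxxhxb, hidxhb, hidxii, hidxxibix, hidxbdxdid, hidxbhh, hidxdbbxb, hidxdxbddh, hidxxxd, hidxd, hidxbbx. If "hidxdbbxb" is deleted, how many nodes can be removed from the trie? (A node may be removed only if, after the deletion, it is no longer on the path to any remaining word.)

4

Walk "hidxdbbxb" from the leaf back toward the root, removing each node that no remaining word uses.
The suffix "bbxb" (4 nodes) is used only by "hidxdbbxb"; the node for "hidxd" still has the child "x", so pruning stops there.
Nodes removed: 4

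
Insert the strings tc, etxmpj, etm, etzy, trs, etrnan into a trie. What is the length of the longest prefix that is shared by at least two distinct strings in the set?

Look for the deepest trie node that still has at least two words in its subtree.
e.g. "etm" and "etrnan" share the prefix "et" of length 2; no pair shares a longer one.
Longest shared-prefix length: 2

2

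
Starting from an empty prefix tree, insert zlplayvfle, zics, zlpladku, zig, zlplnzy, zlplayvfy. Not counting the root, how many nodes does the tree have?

Trie structure (* marks end of a word):
(root)
└─ z
   ├─ i
   │  ├─ c
   │  │  └─ s *
   │  └─ g *
   └─ l
      └─ p
         └─ l
            ├─ a
            │  ├─ d
            │  │  └─ k
            │  │     └─ u *
            │  └─ y
            │     └─ v
            │        └─ f
            │           ├─ l
            │           │  └─ e *
            │           └─ y *
            └─ n
               └─ z
                  └─ y *
Counting every labelled node above: 21.

21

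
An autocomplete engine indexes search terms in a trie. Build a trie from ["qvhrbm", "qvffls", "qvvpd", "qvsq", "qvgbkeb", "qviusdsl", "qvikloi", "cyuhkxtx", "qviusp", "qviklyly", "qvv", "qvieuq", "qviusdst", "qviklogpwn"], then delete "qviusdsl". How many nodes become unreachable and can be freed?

A node on "qviusdsl"'s path can go only if nothing else ends at it or branches off below it.
The suffix "l" (1 node) is used only by "qviusdsl"; the node for "qviusds" still has the child "t", so pruning stops there.
Nodes removed: 1

1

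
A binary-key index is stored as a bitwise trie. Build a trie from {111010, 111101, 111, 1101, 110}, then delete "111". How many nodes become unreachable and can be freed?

0

After clearing the end-marker at "111", prune upward until reaching a node still needed by another word.
Every node on "111" is still needed (e.g. by "111010"), so nothing is freed.
Nodes removed: 0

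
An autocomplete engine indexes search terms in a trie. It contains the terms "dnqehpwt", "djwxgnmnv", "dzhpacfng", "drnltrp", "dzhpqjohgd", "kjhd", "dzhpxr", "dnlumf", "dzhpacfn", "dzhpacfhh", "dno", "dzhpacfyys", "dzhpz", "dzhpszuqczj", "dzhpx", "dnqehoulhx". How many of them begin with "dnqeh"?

2

Traverse to the node for "dnqeh", then collect every word in that subtree.
Words under "dnqeh": dnqehoulhx, dnqehpwt
Count: 2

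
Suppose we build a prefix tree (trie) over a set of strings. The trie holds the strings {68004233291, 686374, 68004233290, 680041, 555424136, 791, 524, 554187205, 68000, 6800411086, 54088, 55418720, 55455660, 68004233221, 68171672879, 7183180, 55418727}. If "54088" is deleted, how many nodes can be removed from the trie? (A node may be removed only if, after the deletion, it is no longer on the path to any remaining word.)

Walk "54088" from the leaf back toward the root, removing each node that no remaining word uses.
The suffix "4088" (4 nodes) is used only by "54088"; the node for "5" still has the child "5", so pruning stops there.
Nodes removed: 4

4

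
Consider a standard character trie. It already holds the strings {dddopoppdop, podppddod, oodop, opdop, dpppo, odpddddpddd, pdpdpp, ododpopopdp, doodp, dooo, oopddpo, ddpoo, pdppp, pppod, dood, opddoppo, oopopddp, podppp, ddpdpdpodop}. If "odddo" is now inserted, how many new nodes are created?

3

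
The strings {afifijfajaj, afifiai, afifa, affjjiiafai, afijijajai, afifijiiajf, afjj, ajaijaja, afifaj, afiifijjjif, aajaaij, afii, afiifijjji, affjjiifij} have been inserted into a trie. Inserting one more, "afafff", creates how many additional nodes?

4

The longest prefix of "afafff" already in the trie is "af" (length 2).
New nodes needed: |"afafff"| − 2 = 6 − 2 = 4.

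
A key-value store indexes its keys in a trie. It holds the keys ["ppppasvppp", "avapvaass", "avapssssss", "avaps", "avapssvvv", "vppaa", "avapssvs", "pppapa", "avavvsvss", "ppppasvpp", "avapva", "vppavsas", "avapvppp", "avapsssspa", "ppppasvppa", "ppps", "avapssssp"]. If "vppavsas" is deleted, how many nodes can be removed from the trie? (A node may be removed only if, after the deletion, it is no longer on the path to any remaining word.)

After clearing the end-marker at "vppavsas", prune upward until reaching a node still needed by another word.
The suffix "vsas" (4 nodes) is used only by "vppavsas"; the node for "vppa" still has the child "a", so pruning stops there.
Nodes removed: 4

4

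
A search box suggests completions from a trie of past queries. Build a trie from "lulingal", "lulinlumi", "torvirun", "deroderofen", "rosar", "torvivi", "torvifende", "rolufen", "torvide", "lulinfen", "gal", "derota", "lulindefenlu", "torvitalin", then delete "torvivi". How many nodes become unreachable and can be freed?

2

Walk "torvivi" from the leaf back toward the root, removing each node that no remaining word uses.
The suffix "vi" (2 nodes) is used only by "torvivi"; the node for "torvi" still has the child "r", so pruning stops there.
Nodes removed: 2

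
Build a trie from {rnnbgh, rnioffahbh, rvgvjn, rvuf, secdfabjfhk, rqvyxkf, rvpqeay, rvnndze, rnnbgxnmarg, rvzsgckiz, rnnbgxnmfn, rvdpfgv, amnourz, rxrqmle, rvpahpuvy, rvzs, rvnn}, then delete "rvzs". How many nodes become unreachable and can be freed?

Walk "rvzs" from the leaf back toward the root, removing each node that no remaining word uses.
Every node on "rvzs" is still needed (e.g. by "rvzsgckiz"), so nothing is freed.
Nodes removed: 0

0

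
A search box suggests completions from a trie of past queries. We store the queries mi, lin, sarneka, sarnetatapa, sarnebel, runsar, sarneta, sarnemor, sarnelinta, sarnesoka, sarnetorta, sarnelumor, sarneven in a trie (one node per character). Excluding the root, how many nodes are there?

50

Trace insertions, counting only characters that open a new branch:
  "mi" → 2 new (m, i)
  "lin" → 3 new (l, i, n)
  "sarneka" → 7 new (s, a, r, n, e, k, a)
  "sarnetatapa" → prefix "sarne" already present; 6 new (t, a, t, a, p, a)
  "sarnebel" → prefix "sarne" already present; 3 new (b, e, l)
  "runsar" → 6 new (r, u, n, s, a, r)
  "sarneta" → prefix "sarneta" already present; 0 new (none)
  "sarnemor" → prefix "sarne" already present; 3 new (m, o, r)
  "sarnelinta" → prefix "sarne" already present; 5 new (l, i, n, t, a)
  "sarnesoka" → prefix "sarne" already present; 4 new (s, o, k, a)
  "sarnetorta" → prefix "sarnet" already present; 4 new (o, r, t, a)
  "sarnelumor" → prefix "sarnel" already present; 4 new (u, m, o, r)
  "sarneven" → prefix "sarne" already present; 3 new (v, e, n)
Total nodes = 2 + 3 + 7 + 6 + 3 + 6 + 0 + 3 + 5 + 4 + 4 + 4 + 3 = 50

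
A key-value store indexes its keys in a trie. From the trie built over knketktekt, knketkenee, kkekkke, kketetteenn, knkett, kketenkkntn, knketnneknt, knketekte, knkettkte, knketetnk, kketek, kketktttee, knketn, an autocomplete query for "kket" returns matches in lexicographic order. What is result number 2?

kketenkkntn

Filter for "kket…" and sort: "kketek", "kketenkkntn", "kketetteenn", "kketktttee"
The 2nd is kketenkkntn.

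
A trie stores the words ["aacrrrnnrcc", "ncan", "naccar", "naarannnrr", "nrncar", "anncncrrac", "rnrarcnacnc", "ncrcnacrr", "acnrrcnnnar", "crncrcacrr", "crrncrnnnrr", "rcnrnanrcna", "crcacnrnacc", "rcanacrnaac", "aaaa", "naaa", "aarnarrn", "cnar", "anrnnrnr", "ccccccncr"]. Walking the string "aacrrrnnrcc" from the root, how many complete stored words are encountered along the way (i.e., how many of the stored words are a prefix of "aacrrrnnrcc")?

1

Walk "aacrrrnnrcc" from the root; an end-of-word marker is hit whenever a stored word is a prefix of "aacrrrnnrcc".
Prefixes of the query that are stored words: "aacrrrnnrcc"
Count: 1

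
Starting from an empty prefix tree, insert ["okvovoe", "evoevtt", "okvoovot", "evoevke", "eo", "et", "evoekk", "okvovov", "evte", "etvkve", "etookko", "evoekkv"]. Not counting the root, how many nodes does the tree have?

Count nodes per top-level branch (shared prefixes stored once):
  'e'-branch (eo, et, etookko, etvkve, evoekk, evoekkv, evoevke, evoevtt, evte): 25 nodes
  'o'-branch (okvoovot, okvovoe, okvovov): 12 nodes
Sum: 37

37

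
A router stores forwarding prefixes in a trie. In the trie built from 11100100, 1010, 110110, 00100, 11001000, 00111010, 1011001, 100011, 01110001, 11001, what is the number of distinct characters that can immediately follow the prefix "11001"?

1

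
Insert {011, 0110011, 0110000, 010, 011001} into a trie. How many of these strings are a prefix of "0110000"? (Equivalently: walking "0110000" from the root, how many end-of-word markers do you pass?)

Traverse "0110000" character by character; count nodes along the way that are marked as word ends.
Prefixes of the query that are stored words: "011", "0110000"
Count: 2

2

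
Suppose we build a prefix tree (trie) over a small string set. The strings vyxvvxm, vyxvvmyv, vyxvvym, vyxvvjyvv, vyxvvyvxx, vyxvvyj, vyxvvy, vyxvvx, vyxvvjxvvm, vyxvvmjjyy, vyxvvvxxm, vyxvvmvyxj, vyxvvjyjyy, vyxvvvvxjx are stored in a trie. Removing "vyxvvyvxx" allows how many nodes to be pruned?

A node on "vyxvvyvxx"'s path can go only if nothing else ends at it or branches off below it.
The suffix "vxx" (3 nodes) is used only by "vyxvvyvxx"; the node for "vyxvvy" still has the child "m", so pruning stops there.
Nodes removed: 3

3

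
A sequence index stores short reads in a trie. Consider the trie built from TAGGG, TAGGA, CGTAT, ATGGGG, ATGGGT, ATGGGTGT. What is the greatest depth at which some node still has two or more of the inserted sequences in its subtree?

6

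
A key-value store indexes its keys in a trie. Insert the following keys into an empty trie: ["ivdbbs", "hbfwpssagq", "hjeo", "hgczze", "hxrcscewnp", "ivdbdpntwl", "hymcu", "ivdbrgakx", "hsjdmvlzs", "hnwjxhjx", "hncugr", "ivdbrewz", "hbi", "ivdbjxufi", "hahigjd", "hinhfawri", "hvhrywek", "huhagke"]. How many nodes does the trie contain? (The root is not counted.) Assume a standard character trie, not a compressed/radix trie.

103

Insert word by word; a character creates a node only if that edge doesn't already exist:
  "ivdbbs" → 6 new (i, v, d, b, b, s)
  "hbfwpssagq" → 10 new (h, b, f, w, p, s, s, a, g, q)
  "hjeo" → prefix "h" already present; 3 new (j, e, o)
  "hgczze" → prefix "h" already present; 5 new (g, c, z, z, e)
  "hxrcscewnp" → prefix "h" already present; 9 new (x, r, c, s, c, e, w, n, p)
  "ivdbdpntwl" → prefix "ivdb" already present; 6 new (d, p, n, t, w, l)
  "hymcu" → prefix "h" already present; 4 new (y, m, c, u)
  "ivdbrgakx" → prefix "ivdb" already present; 5 new (r, g, a, k, x)
  "hsjdmvlzs" → prefix "h" already present; 8 new (s, j, d, m, v, l, z, s)
  "hnwjxhjx" → prefix "h" already present; 7 new (n, w, j, x, h, j, x)
  "hncugr" → prefix "hn" already present; 4 new (c, u, g, r)
  "ivdbrewz" → prefix "ivdbr" already present; 3 new (e, w, z)
  "hbi" → prefix "hb" already present; 1 new (i)
  "ivdbjxufi" → prefix "ivdb" already present; 5 new (j, x, u, f, i)
  "hahigjd" → prefix "h" already present; 6 new (a, h, i, g, j, d)
  "hinhfawri" → prefix "h" already present; 8 new (i, n, h, f, a, w, r, i)
  "hvhrywek" → prefix "h" already present; 7 new (v, h, r, y, w, e, k)
  "huhagke" → prefix "h" already present; 6 new (u, h, a, g, k, e)
Total nodes = 6 + 10 + 3 + 5 + 9 + 6 + 4 + 5 + 8 + 7 + 4 + 3 + 1 + 5 + 6 + 8 + 7 + 6 = 103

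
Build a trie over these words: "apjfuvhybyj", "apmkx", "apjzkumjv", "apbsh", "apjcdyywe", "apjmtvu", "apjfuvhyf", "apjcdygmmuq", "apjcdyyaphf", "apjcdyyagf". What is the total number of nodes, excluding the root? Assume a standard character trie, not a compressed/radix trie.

45

Trace insertions, counting only characters that open a new branch:
  "apjfuvhybyj" → 11 new (a, p, j, f, u, v, h, y, b, y, j)
  "apmkx" → prefix "ap" already present; 3 new (m, k, x)
  "apjzkumjv" → prefix "apj" already present; 6 new (z, k, u, m, j, v)
  "apbsh" → prefix "ap" already present; 3 new (b, s, h)
  "apjcdyywe" → prefix "apj" already present; 6 new (c, d, y, y, w, e)
  "apjmtvu" → prefix "apj" already present; 4 new (m, t, v, u)
  "apjfuvhyf" → prefix "apjfuvhy" already present; 1 new (f)
  "apjcdygmmuq" → prefix "apjcdy" already present; 5 new (g, m, m, u, q)
  "apjcdyyaphf" → prefix "apjcdyy" already present; 4 new (a, p, h, f)
  "apjcdyyagf" → prefix "apjcdyya" already present; 2 new (g, f)
Total nodes = 11 + 3 + 6 + 3 + 6 + 4 + 1 + 5 + 4 + 2 = 45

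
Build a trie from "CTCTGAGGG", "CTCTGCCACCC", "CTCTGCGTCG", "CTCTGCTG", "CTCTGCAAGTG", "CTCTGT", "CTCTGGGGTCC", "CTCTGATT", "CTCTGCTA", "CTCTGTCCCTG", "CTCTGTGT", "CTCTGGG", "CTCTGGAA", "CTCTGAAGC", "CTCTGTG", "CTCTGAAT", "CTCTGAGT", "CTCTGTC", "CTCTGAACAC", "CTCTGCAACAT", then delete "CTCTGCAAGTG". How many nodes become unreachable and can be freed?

Walk "CTCTGCAAGTG" from the leaf back toward the root, removing each node that no remaining word uses.
The suffix "GTG" (3 nodes) is used only by "CTCTGCAAGTG"; the node for "CTCTGCAA" still has the child "C", so pruning stops there.
Nodes removed: 3

3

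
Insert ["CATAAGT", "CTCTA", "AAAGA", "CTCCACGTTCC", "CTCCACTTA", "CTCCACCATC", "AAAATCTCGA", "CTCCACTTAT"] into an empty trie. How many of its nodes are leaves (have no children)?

7

Leaves are exactly the stored words that no other stored word extends.
Those words: "AAAATCTCGA", "AAAGA", "CATAAGT", "CTCCACCATC", "CTCCACGTTCC", "CTCCACTTAT", "CTCTA"
Leaf count: 7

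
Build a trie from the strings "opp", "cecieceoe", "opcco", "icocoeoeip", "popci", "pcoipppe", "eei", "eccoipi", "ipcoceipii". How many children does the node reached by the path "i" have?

Walk "i" from the root, arriving at one node.
Distinct next characters after "i": c, p.
That node has 2 child edges.

2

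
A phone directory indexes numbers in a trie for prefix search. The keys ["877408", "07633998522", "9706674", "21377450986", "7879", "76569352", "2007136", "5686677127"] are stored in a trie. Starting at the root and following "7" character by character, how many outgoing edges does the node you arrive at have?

2

The children of the "7" node are the distinct next characters among strings starting with "7".
Characters that immediately follow "7" among the stored strings: {6, 8}.
That node has 2 child edges.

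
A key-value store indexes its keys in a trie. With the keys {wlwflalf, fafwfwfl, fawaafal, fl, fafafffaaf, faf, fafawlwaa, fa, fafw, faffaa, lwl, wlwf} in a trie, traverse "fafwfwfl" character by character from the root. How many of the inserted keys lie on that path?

4

Walk "fafwfwfl" from the root; an end-of-word marker is hit whenever a stored word is a prefix of "fafwfwfl".
Prefixes of the query that are stored words: "fa", "faf", "fafw", "fafwfwfl"
Count: 4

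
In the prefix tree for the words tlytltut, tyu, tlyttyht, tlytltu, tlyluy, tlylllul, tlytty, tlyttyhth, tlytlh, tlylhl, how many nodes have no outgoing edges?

A leaf is a node with no children — equivalently, the end of a word that is not a proper prefix of any other stored word.
Those words: "tlylhl", "tlylllul", "tlyluy", "tlytlh", "tlytltut", "tlyttyhth", "tyu"
Leaf count: 7

7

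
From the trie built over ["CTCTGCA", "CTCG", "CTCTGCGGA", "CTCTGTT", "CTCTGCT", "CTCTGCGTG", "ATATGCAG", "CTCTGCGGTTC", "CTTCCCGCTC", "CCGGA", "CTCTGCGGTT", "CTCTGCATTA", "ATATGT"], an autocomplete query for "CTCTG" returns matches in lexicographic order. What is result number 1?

Words with prefix "CTCTG", in lexicographic order: "CTCTGCA", "CTCTGCATTA", "CTCTGCGGA", "CTCTGCGGTT", "CTCTGCGGTTC", "CTCTGCGTG", "CTCTGCT", "CTCTGTT"
The 1st is CTCTGCA.

CTCTGCA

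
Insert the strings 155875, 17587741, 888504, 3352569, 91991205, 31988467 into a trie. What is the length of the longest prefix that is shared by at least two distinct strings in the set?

The deepest shared node is where two words last agree before diverging.
"155875" and "17587741" agree on "1" (1 characters) before diverging; nothing deeper is shared.
Longest shared-prefix length: 1

1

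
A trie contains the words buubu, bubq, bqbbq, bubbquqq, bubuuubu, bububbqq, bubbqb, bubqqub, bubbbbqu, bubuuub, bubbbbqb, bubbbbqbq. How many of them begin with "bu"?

11

Filter for entries beginning with "bu":
Words under "bu": bubbbbqb, bubbbbqbq, bubbbbqu, bubbqb, bubbquqq, bubq, bubqqub, bububbqq, bubuuub, bubuuubu, buubu
Count: 11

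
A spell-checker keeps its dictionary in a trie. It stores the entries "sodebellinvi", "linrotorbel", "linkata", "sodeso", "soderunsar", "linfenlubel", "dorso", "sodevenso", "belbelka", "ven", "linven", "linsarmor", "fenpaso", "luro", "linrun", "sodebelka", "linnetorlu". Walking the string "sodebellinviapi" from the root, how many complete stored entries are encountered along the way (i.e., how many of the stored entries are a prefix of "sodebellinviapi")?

Traverse "sodebellinviapi" character by character; count nodes along the way that are marked as word ends.
Prefixes of the query that are stored words: "sodebellinvi"
Count: 1

1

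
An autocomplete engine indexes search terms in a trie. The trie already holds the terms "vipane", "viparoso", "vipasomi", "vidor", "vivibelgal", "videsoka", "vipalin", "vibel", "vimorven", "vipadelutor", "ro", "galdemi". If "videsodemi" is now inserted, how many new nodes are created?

4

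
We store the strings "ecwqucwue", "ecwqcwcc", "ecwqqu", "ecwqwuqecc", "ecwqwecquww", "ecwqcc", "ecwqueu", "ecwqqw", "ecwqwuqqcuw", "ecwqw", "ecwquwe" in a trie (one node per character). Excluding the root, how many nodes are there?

37

For each word, the new-node count is its length minus the longest prefix already in the trie:
  "ecwqucwue" → 9 new (e, c, w, q, u, c, w, u, e)
  "ecwqcwcc" → prefix "ecwq" already present; 4 new (c, w, c, c)
  "ecwqqu" → prefix "ecwq" already present; 2 new (q, u)
  "ecwqwuqecc" → prefix "ecwq" already present; 6 new (w, u, q, e, c, c)
  "ecwqwecquww" → prefix "ecwqw" already present; 6 new (e, c, q, u, w, w)
  "ecwqcc" → prefix "ecwqc" already present; 1 new (c)
  "ecwqueu" → prefix "ecwqu" already present; 2 new (e, u)
  "ecwqqw" → prefix "ecwqq" already present; 1 new (w)
  "ecwqwuqqcuw" → prefix "ecwqwuq" already present; 4 new (q, c, u, w)
  "ecwqw" → prefix "ecwqw" already present; 0 new (none)
  "ecwquwe" → prefix "ecwqu" already present; 2 new (w, e)
Total nodes = 9 + 4 + 2 + 6 + 6 + 1 + 2 + 1 + 4 + 0 + 2 = 37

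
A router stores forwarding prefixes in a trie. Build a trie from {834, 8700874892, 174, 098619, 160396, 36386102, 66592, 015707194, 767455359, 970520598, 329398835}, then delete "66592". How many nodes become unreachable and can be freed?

5

After clearing the end-marker at "66592", prune upward until reaching a node still needed by another word.
No other word shares any prefix with "66592", so all 5 of its nodes go.
Nodes removed: 5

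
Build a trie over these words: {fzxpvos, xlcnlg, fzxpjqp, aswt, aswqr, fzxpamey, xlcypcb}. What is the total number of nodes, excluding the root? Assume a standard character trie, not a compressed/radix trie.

Trie structure (* marks end of a word):
(root)
├─ a
│  └─ s
│     └─ w
│        ├─ q
│        │  └─ r *
│        └─ t *
├─ f
│  └─ z
│     └─ x
│        └─ p
│           ├─ a
│           │  └─ m
│           │     └─ e
│           │        └─ y *
│           ├─ j
│           │  └─ q
│           │     └─ p *
│           └─ v
│              └─ o
│                 └─ s *
└─ x
   └─ l
      └─ c
         ├─ n
         │  └─ l
         │     └─ g *
         └─ y
            └─ p
               └─ c
                  └─ b *
Counting every labelled node above: 30.

30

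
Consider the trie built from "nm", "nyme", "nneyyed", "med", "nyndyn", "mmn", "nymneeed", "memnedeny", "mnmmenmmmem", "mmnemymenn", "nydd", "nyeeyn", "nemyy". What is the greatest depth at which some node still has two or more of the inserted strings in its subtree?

Look for the deepest trie node that still has at least two words in its subtree.
"mmn" and "mmnemymenn" agree on "mmn" (3 characters) before diverging; nothing deeper is shared.
Longest shared-prefix length: 3

3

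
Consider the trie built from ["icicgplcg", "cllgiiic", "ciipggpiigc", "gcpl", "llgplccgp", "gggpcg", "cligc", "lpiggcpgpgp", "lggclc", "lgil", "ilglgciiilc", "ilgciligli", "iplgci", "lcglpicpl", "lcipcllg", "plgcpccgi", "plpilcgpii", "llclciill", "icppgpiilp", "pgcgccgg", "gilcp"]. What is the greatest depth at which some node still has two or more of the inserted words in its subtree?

3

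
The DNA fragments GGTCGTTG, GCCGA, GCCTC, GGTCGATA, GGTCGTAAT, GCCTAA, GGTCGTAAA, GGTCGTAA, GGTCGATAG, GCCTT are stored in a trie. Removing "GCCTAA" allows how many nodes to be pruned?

2

After clearing the end-marker at "GCCTAA", prune upward until reaching a node still needed by another word.
The suffix "AA" (2 nodes) is used only by "GCCTAA"; the node for "GCCT" still has the child "C", so pruning stops there.
Nodes removed: 2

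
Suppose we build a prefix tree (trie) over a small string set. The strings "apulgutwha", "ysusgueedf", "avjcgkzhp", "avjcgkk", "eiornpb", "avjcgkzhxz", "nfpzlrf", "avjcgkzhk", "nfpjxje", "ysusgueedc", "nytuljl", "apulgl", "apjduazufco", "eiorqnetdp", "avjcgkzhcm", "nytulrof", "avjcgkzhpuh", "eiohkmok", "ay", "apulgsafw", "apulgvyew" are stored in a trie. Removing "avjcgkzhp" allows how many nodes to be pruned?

0

Walk "avjcgkzhp" from the leaf back toward the root, removing each node that no remaining word uses.
Every node on "avjcgkzhp" is still needed (e.g. by "avjcgkzhpuh"), so nothing is freed.
Nodes removed: 0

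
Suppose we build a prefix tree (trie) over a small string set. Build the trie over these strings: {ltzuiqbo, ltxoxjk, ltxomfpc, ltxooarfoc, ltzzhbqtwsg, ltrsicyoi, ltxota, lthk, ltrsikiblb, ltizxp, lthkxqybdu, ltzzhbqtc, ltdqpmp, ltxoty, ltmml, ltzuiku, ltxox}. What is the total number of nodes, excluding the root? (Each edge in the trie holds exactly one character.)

Count nodes per top-level branch (shared prefixes stored once):
  'l'-branch (ltdqpmp, lthk, lthkxqybdu, ltizxp, ltmml, ltrsicyoi, ltrsikiblb, ltxomfpc, ltxooarfoc, ltxota, ltxoty, ltxox, ltxoxjk, ltzuiku, ltzuiqbo, ltzzhbqtc, ltzzhbqtwsg): 69 nodes
Sum: 69

69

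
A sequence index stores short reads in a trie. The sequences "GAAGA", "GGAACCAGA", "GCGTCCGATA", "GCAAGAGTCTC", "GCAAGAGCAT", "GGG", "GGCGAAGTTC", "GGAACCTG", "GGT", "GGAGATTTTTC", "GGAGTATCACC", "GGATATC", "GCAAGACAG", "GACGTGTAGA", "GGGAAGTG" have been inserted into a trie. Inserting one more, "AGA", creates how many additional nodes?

3

Nothing in the trie begins with "A"; the whole of "AGA" is new.
3 − 0 = 3 new nodes.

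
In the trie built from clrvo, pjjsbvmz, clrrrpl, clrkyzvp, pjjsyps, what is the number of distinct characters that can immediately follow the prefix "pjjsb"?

Walk "pjjsb" from the root, arriving at one node.
Distinct next characters after "pjjsb": v.
That node has 1 child edge.

1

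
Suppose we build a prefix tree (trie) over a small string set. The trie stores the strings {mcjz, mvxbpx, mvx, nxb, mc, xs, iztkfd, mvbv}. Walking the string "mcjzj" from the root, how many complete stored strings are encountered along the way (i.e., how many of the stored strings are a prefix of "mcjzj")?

2

Check each prefix of "mcjzj" against the stored set — each match is an end-marker on the path.
Prefixes of the query that are stored words: "mc", "mcjz"
Count: 2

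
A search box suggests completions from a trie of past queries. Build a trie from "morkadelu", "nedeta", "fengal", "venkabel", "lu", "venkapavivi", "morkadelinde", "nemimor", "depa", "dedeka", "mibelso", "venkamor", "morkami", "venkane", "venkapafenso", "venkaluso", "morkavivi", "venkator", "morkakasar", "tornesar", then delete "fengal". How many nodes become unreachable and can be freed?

A node on "fengal"'s path can go only if nothing else ends at it or branches off below it.
No other word shares any prefix with "fengal", so all 6 of its nodes go.
Nodes removed: 6

6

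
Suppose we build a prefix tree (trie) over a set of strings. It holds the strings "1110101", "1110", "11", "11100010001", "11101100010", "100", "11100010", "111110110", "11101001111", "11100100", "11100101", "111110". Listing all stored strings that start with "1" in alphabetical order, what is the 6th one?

11100100

Filter for "1…" and sort: "100", "11", "1110", "11100010", "11100010001", "11100100", "11100101", "11101001111", "1110101", "11101100010", "111110", "111110110"
Position 6: 11100100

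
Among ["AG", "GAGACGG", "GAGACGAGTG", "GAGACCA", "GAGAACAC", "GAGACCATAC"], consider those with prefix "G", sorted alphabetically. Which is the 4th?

Filter for "G…" and sort: "GAGAACAC", "GAGACCA", "GAGACCATAC", "GAGACGAGTG", "GAGACGG"
Position 4: GAGACGAGTG

GAGACGAGTG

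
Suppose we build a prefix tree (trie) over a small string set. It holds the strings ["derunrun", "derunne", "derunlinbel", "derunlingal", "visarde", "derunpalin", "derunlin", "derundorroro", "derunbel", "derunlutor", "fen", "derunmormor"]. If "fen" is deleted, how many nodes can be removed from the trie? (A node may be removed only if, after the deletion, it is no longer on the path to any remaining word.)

3

After clearing the end-marker at "fen", prune upward until reaching a node still needed by another word.
No other word shares any prefix with "fen", so all 3 of its nodes go.
Nodes removed: 3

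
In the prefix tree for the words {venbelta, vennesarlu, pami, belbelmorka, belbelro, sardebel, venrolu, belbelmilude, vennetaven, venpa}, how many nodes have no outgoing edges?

10

A leaf is a node with no children — equivalently, the end of a word that is not a proper prefix of any other stored word.
Those words: "belbelmilude", "belbelmorka", "belbelro", "pami", "sardebel", "venbelta", "vennesarlu", "vennetaven", "venpa", "venrolu"
Leaf count: 10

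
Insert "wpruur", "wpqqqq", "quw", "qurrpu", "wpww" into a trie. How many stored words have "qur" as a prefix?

1

Filter for entries beginning with "qur":
Words under "qur": qurrpu
Count: 1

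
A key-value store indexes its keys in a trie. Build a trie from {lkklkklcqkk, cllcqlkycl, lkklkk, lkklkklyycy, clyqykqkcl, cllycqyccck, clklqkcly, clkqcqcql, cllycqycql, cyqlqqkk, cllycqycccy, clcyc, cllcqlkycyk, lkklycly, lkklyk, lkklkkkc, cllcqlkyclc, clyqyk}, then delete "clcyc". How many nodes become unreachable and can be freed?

3

Walk "clcyc" from the leaf back toward the root, removing each node that no remaining word uses.
The suffix "cyc" (3 nodes) is used only by "clcyc"; the node for "cl" still has the child "l", so pruning stops there.
Nodes removed: 3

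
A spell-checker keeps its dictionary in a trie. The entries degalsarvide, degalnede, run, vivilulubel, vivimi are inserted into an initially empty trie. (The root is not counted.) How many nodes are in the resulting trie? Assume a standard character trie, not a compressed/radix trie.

32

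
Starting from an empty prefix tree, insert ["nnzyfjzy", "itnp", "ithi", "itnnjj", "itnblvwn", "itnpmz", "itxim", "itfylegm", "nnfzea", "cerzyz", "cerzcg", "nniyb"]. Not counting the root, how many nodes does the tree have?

48

Trace insertions, counting only characters that open a new branch:
  "nnzyfjzy" → 8 new (n, n, z, y, f, j, z, y)
  "itnp" → 4 new (i, t, n, p)
  "ithi" → prefix "it" already present; 2 new (h, i)
  "itnnjj" → prefix "itn" already present; 3 new (n, j, j)
  "itnblvwn" → prefix "itn" already present; 5 new (b, l, v, w, n)
  "itnpmz" → prefix "itnp" already present; 2 new (m, z)
  "itxim" → prefix "it" already present; 3 new (x, i, m)
  "itfylegm" → prefix "it" already present; 6 new (f, y, l, e, g, m)
  "nnfzea" → prefix "nn" already present; 4 new (f, z, e, a)
  "cerzyz" → 6 new (c, e, r, z, y, z)
  "cerzcg" → prefix "cerz" already present; 2 new (c, g)
  "nniyb" → prefix "nn" already present; 3 new (i, y, b)
Total nodes = 8 + 4 + 2 + 3 + 5 + 2 + 3 + 6 + 4 + 6 + 2 + 3 = 48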